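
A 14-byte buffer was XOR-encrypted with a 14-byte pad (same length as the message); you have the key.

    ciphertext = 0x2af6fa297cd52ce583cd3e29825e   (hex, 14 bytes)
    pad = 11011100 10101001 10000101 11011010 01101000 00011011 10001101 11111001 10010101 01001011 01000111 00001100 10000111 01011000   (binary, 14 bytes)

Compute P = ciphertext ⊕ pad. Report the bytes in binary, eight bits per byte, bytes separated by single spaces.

11110110 01011111 01111111 11110011 00010100 11001110 10100001 00011100 00010110 10000110 01111001 00100101 00000101 00000110

2a ⊕ dc = f6
f6 ⊕ a9 = 5f
fa ⊕ 85 = 7f
29 ⊕ da = f3
7c ⊕ 68 = 14
d5 ⊕ 1b = ce
2c ⊕ 8d = a1
e5 ⊕ f9 = 1c
83 ⊕ 95 = 16
cd ⊕ 4b = 86
3e ⊕ 47 = 79
29 ⊕ 0c = 25
82 ⊕ 87 = 05
5e ⊕ 58 = 06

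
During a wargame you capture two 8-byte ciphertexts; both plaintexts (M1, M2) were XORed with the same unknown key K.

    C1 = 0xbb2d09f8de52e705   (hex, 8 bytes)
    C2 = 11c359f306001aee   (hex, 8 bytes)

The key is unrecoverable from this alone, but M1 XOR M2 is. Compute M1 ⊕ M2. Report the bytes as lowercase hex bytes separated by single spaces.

C1 ⊕ C2 = (M1 ⊕ K) ⊕ (M2 ⊕ K) = M1 ⊕ M2 — the shared key cancels under XOR.
bb ^ 11 = aa
2d ^ c3 = ee
09 ^ 59 = 50
f8 ^ f3 = 0b
de ^ 06 = d8
52 ^ 00 = 52
e7 ^ 1a = fd
05 ^ ee = eb

aa ee 50 0b d8 52 fd eb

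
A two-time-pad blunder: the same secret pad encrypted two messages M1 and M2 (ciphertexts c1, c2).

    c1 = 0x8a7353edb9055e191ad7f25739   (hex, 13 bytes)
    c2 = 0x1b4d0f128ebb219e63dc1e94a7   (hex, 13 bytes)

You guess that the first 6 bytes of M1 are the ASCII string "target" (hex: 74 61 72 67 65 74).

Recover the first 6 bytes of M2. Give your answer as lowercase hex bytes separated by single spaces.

e5 5f 2e 98 52 ca

First, c1 ⊕ c2 = (M1 ⊕ K) ⊕ (M2 ⊕ K) = M1 ⊕ M2, so the key drops out. Then M2 = (M1 ⊕ M2) ⊕ M1 over the first 6 bytes.
byte 0: (8a ⊕ 1b) ⊕ 74 = 91 ⊕ 74 = e5
byte 1: (73 ⊕ 4d) ⊕ 61 = 3e ⊕ 61 = 5f
byte 2: (53 ⊕ 0f) ⊕ 72 = 5c ⊕ 72 = 2e
byte 3: (ed ⊕ 12) ⊕ 67 = ff ⊕ 67 = 98
byte 4: (b9 ⊕ 8e) ⊕ 65 = 37 ⊕ 65 = 52
byte 5: (05 ⊕ bb) ⊕ 74 = be ⊕ 74 = ca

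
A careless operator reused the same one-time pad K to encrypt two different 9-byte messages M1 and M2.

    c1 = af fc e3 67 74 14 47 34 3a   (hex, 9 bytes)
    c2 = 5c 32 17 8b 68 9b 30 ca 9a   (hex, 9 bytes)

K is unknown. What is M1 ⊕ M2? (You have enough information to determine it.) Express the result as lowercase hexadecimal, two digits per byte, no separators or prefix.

f3cef4ec1c8f77fea0

c1 ⊕ c2 = (M1 ⊕ K) ⊕ (M2 ⊕ K) = M1 ⊕ M2 — the shared key cancels under XOR.
af ⊕ 5c = f3
fc ⊕ 32 = ce
e3 ⊕ 17 = f4
67 ⊕ 8b = ec
74 ⊕ 68 = 1c
14 ⊕ 9b = 8f
47 ⊕ 30 = 77
34 ⊕ ca = fe
3a ⊕ 9a = a0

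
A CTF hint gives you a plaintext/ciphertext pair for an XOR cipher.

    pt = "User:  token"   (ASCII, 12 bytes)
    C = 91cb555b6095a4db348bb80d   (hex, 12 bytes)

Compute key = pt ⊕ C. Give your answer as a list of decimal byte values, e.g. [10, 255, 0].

[196, 184, 48, 41, 90, 181, 132, 175, 91, 224, 221, 99]

Since C = pt ⊕ key, XORing both sides with pt gives key = pt ⊕ C.
55 XOR 91 = c4
73 XOR cb = b8
65 XOR 55 = 30
72 XOR 5b = 29
3a XOR 60 = 5a
20 XOR 95 = b5
20 XOR a4 = 84
74 XOR db = af
6f XOR 34 = 5b
6b XOR 8b = e0
65 XOR b8 = dd
6e XOR 0d = 63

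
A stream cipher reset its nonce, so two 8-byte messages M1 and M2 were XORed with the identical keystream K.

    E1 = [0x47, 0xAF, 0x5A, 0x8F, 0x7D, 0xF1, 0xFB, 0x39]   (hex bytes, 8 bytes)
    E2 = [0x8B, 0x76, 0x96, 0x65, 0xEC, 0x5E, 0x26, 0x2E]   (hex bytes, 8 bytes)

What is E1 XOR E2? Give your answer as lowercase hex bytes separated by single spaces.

E1 ⊕ E2 = (M1 ⊕ K) ⊕ (M2 ⊕ K) = M1 ⊕ M2 — the shared key cancels under XOR.
47 xor 8b = cc
af xor 76 = d9
5a xor 96 = cc
8f xor 65 = ea
7d xor ec = 91
f1 xor 5e = af
fb xor 26 = dd
39 xor 2e = 17

cc d9 cc ea 91 af dd 17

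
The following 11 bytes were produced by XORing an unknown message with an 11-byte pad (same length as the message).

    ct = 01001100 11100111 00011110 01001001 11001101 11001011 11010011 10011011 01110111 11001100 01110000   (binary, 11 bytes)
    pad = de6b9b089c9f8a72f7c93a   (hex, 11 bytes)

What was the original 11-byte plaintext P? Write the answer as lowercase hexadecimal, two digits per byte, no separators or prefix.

928c8541515459e980054a

XOR is its own inverse, so applying the key byte-wise gives the result directly.
 76 ⊕ 222 = 146
231 ⊕ 107 = 140
 30 ⊕ 155 = 133
 73 ⊕   8 =  65
205 ⊕ 156 =  81
203 ⊕ 159 =  84
211 ⊕ 138 =  89
155 ⊕ 114 = 233
119 ⊕ 247 = 128
204 ⊕ 201 =   5
112 ⊕  58 =  74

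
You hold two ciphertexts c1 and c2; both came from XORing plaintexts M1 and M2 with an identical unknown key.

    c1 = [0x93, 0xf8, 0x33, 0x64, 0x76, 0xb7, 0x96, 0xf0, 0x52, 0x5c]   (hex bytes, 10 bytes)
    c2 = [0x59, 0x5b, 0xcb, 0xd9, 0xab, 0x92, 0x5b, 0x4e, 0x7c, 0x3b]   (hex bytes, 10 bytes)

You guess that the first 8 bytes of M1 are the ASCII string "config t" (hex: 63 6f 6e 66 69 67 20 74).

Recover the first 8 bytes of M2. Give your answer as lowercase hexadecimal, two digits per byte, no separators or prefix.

a9cc96dbb442edca

First, c1 ⊕ c2 = (M1 ⊕ K) ⊕ (M2 ⊕ K) = M1 ⊕ M2, so the key drops out. Then M2 = (M1 ⊕ M2) ⊕ M1 over the first 8 bytes.
byte 0: (93 ^ 59) ^ 63 = ca ^ 63 = a9
byte 1: (f8 ^ 5b) ^ 6f = a3 ^ 6f = cc
byte 2: (33 ^ cb) ^ 6e = f8 ^ 6e = 96
byte 3: (64 ^ d9) ^ 66 = bd ^ 66 = db
byte 4: (76 ^ ab) ^ 69 = dd ^ 69 = b4
byte 5: (b7 ^ 92) ^ 67 = 25 ^ 67 = 42
byte 6: (96 ^ 5b) ^ 20 = cd ^ 20 = ed
byte 7: (f0 ^ 4e) ^ 74 = be ^ 74 = ca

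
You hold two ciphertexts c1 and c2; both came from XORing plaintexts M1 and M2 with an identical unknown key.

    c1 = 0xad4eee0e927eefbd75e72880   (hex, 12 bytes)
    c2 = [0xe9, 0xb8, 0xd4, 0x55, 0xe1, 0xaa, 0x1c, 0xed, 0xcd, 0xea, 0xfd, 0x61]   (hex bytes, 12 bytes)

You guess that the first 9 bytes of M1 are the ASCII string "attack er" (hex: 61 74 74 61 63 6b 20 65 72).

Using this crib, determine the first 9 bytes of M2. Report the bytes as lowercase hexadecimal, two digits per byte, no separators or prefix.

First, c1 ⊕ c2 = (M1 ⊕ K) ⊕ (M2 ⊕ K) = M1 ⊕ M2, so the key drops out. Then M2 = (M1 ⊕ M2) ⊕ M1 over the first 9 bytes.
byte 0: (ad ^ e9) ^ 61 = 44 ^ 61 = 25
byte 1: (4e ^ b8) ^ 74 = f6 ^ 74 = 82
byte 2: (ee ^ d4) ^ 74 = 3a ^ 74 = 4e
byte 3: (0e ^ 55) ^ 61 = 5b ^ 61 = 3a
byte 4: (92 ^ e1) ^ 63 = 73 ^ 63 = 10
byte 5: (7e ^ aa) ^ 6b = d4 ^ 6b = bf
byte 6: (ef ^ 1c) ^ 20 = f3 ^ 20 = d3
byte 7: (bd ^ ed) ^ 65 = 50 ^ 65 = 35
byte 8: (75 ^ cd) ^ 72 = b8 ^ 72 = ca

25824e3a10bfd335ca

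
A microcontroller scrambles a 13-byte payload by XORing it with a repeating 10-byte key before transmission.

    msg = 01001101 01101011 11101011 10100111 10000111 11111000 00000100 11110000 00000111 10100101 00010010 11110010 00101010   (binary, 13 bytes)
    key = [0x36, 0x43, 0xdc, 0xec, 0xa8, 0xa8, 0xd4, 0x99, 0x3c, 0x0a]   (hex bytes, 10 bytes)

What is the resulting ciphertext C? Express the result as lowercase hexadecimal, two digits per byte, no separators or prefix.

The 10-byte key repeats, so the effective keystream is 36 43 dc ec a8 a8 d4 99 3c 0a 36 43 dc.
byte 0: 4d ⊕ 36 = 7b
byte 1: 6b ⊕ 43 = 28
byte 2: eb ⊕ dc = 37
byte 3: a7 ⊕ ec = 4b
byte 4: 87 ⊕ a8 = 2f
byte 5: f8 ⊕ a8 = 50
byte 6: 04 ⊕ d4 = d0
byte 7: f0 ⊕ 99 = 69
byte 8: 07 ⊕ 3c = 3b
byte 9: a5 ⊕ 0a = af
byte 10: 12 ⊕ 36 = 24
byte 11: f2 ⊕ 43 = b1
byte 12: 2a ⊕ dc = f6

7b28374b2f50d0693baf24b1f6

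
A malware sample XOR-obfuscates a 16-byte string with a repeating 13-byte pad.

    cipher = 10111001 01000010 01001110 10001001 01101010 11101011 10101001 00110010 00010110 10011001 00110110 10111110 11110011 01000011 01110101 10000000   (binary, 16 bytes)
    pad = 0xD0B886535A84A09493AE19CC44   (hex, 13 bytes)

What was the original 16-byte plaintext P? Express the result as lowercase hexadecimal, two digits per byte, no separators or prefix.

69fac8da306f09a685372f72b793cd06

The 13-byte key repeats, so the effective keystream is d0 b8 86 53 5a 84 a0 94 93 ae 19 cc 44 d0 b8 86.
byte 0: b9 ^ d0 = 69
byte 1: 42 ^ b8 = fa
byte 2: 4e ^ 86 = c8
byte 3: 89 ^ 53 = da
byte 4: 6a ^ 5a = 30
byte 5: eb ^ 84 = 6f
byte 6: a9 ^ a0 = 09
byte 7: 32 ^ 94 = a6
byte 8: 16 ^ 93 = 85
byte 9: 99 ^ ae = 37
byte 10: 36 ^ 19 = 2f
byte 11: be ^ cc = 72
byte 12: f3 ^ 44 = b7
byte 13: 43 ^ d0 = 93
byte 14: 75 ^ b8 = cd
byte 15: 80 ^ 86 = 06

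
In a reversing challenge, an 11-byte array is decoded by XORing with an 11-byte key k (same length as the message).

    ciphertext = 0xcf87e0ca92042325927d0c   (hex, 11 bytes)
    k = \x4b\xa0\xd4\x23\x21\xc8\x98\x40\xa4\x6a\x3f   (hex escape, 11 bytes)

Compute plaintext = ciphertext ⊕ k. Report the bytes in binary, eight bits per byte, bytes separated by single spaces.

cf XOR 4b = 84
87 XOR a0 = 27
e0 XOR d4 = 34
ca XOR 23 = e9
92 XOR 21 = b3
04 XOR c8 = cc
23 XOR 98 = bb
25 XOR 40 = 65
92 XOR a4 = 36
7d XOR 6a = 17
0c XOR 3f = 33

10000100 00100111 00110100 11101001 10110011 11001100 10111011 01100101 00110110 00010111 00110011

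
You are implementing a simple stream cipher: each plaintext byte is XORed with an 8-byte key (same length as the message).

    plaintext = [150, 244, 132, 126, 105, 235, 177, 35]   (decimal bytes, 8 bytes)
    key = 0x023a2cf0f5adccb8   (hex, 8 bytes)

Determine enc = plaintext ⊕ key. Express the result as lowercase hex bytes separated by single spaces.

94 ce a8 8e 9c 46 7d 9b

XOR is its own inverse, so applying the key byte-wise gives the result directly.
byte 0: 96 ^ 02 = 94
byte 1: f4 ^ 3a = ce
byte 2: 84 ^ 2c = a8
byte 3: 7e ^ f0 = 8e
byte 4: 69 ^ f5 = 9c
byte 5: eb ^ ad = 46
byte 6: b1 ^ cc = 7d
byte 7: 23 ^ b8 = 9b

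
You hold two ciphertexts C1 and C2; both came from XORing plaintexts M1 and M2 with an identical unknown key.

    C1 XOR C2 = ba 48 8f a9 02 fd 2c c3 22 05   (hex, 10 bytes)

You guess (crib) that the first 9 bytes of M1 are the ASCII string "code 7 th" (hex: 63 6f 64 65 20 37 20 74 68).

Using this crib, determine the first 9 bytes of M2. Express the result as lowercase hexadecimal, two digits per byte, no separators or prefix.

d927ebcc22ca0cb74a

Since C1 ⊕ C2 = M1 ⊕ M2, XORing with the guessed M1 bytes yields the corresponding M2 bytes: M2 = (C1 ⊕ C2) ⊕ M1.
ba xor 63 = d9
48 xor 6f = 27
8f xor 64 = eb
a9 xor 65 = cc
02 xor 20 = 22
fd xor 37 = ca
2c xor 20 = 0c
c3 xor 74 = b7
22 xor 68 = 4a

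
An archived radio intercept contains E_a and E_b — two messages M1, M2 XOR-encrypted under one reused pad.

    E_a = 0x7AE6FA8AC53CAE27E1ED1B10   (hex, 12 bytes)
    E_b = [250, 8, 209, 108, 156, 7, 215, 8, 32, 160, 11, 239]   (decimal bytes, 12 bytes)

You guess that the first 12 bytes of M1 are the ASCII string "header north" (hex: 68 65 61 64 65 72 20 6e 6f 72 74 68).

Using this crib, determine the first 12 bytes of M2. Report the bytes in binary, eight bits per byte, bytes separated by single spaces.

11101000 10001011 01001010 10000010 00111100 01001001 01011001 01000001 10101110 00111111 01100100 10010111

First, E_a ⊕ E_b = (M1 ⊕ K) ⊕ (M2 ⊕ K) = M1 ⊕ M2, so the key drops out. Then M2 = (M1 ⊕ M2) ⊕ M1 over the first 12 bytes.
byte 0: (7a xor fa) xor 68 = 80 xor 68 = e8
byte 1: (e6 xor 08) xor 65 = ee xor 65 = 8b
byte 2: (fa xor d1) xor 61 = 2b xor 61 = 4a
byte 3: (8a xor 6c) xor 64 = e6 xor 64 = 82
byte 4: (c5 xor 9c) xor 65 = 59 xor 65 = 3c
byte 5: (3c xor 07) xor 72 = 3b xor 72 = 49
byte 6: (ae xor d7) xor 20 = 79 xor 20 = 59
byte 7: (27 xor 08) xor 6e = 2f xor 6e = 41
byte 8: (e1 xor 20) xor 6f = c1 xor 6f = ae
byte 9: (ed xor a0) xor 72 = 4d xor 72 = 3f
byte 10: (1b xor 0b) xor 74 = 10 xor 74 = 64
byte 11: (10 xor ef) xor 68 = ff xor 68 = 97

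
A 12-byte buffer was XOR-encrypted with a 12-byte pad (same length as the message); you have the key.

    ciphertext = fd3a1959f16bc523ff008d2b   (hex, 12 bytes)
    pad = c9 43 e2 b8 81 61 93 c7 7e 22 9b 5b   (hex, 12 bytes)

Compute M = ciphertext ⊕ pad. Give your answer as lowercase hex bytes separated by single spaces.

XOR is its own inverse, so applying the key byte-wise gives the result directly.
byte 0: fd ^ c9 = 34
byte 1: 3a ^ 43 = 79
byte 2: 19 ^ e2 = fb
byte 3: 59 ^ b8 = e1
byte 4: f1 ^ 81 = 70
byte 5: 6b ^ 61 = 0a
byte 6: c5 ^ 93 = 56
byte 7: 23 ^ c7 = e4
byte 8: ff ^ 7e = 81
byte 9: 00 ^ 22 = 22
byte 10: 8d ^ 9b = 16
byte 11: 2b ^ 5b = 70

34 79 fb e1 70 0a 56 e4 81 22 16 70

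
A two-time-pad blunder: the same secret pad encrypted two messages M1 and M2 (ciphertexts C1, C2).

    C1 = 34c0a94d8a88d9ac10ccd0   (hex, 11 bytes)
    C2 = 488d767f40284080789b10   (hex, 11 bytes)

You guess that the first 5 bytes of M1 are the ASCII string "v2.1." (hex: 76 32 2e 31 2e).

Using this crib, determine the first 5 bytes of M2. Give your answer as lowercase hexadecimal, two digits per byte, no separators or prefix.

0a7ff103e4

First, C1 ⊕ C2 = (M1 ⊕ K) ⊕ (M2 ⊕ K) = M1 ⊕ M2, so the key drops out. Then M2 = (M1 ⊕ M2) ⊕ M1 over the first 5 bytes.
byte 0: (34 ⊕ 48) ⊕ 76 = 7c ⊕ 76 = 0a
byte 1: (c0 ⊕ 8d) ⊕ 32 = 4d ⊕ 32 = 7f
byte 2: (a9 ⊕ 76) ⊕ 2e = df ⊕ 2e = f1
byte 3: (4d ⊕ 7f) ⊕ 31 = 32 ⊕ 31 = 03
byte 4: (8a ⊕ 40) ⊕ 2e = ca ⊕ 2e = e4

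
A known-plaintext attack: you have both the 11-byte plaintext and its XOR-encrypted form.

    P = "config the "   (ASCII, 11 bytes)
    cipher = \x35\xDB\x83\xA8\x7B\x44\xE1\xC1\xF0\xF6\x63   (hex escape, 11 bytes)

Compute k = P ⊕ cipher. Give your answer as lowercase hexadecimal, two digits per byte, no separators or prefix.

56b4edce1223c1b5989343

Since cipher = P ⊕ k, XORing both sides with P gives k = P ⊕ cipher.
byte 0: 63 ^ 35 = 56
byte 1: 6f ^ db = b4
byte 2: 6e ^ 83 = ed
byte 3: 66 ^ a8 = ce
byte 4: 69 ^ 7b = 12
byte 5: 67 ^ 44 = 23
byte 6: 20 ^ e1 = c1
byte 7: 74 ^ c1 = b5
byte 8: 68 ^ f0 = 98
byte 9: 65 ^ f6 = 93
byte 10: 20 ^ 63 = 43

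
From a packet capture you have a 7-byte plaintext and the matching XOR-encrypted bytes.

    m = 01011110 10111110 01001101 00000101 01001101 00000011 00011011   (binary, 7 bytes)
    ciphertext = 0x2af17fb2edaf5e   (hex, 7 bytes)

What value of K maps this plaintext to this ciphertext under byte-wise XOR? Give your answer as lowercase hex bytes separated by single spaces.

Since ciphertext = m ⊕ K, XORing both sides with m gives K = m ⊕ ciphertext.
byte 0: 01011110 ^ 00101010 = 01110100
byte 1: 10111110 ^ 11110001 = 01001111
byte 2: 01001101 ^ 01111111 = 00110010
byte 3: 00000101 ^ 10110010 = 10110111
byte 4: 01001101 ^ 11101101 = 10100000
byte 5: 00000011 ^ 10101111 = 10101100
byte 6: 00011011 ^ 01011110 = 01000101

74 4f 32 b7 a0 ac 45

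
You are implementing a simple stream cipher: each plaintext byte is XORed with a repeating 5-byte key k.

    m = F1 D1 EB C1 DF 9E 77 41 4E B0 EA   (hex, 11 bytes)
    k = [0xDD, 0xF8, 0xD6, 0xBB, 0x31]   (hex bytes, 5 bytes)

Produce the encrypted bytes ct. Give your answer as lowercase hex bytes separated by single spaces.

2c 29 3d 7a ee 43 8f 97 f5 81 37

The 5-byte key repeats, so the effective keystream is dd f8 d6 bb 31 dd f8 d6 bb 31 dd.
byte 0: f1 XOR dd = 2c
byte 1: d1 XOR f8 = 29
byte 2: eb XOR d6 = 3d
byte 3: c1 XOR bb = 7a
byte 4: df XOR 31 = ee
byte 5: 9e XOR dd = 43
byte 6: 77 XOR f8 = 8f
byte 7: 41 XOR d6 = 97
byte 8: 4e XOR bb = f5
byte 9: b0 XOR 31 = 81
byte 10: ea XOR dd = 37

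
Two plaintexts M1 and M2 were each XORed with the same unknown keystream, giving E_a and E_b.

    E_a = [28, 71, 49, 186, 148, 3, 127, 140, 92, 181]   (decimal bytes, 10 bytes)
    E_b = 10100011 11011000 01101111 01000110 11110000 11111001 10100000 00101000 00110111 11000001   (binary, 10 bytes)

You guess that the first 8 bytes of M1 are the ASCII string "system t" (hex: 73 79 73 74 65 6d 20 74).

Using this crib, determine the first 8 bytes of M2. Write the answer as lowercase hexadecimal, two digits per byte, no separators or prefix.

First, E_a ⊕ E_b = (M1 ⊕ K) ⊕ (M2 ⊕ K) = M1 ⊕ M2, so the key drops out. Then M2 = (M1 ⊕ M2) ⊕ M1 over the first 8 bytes.
byte 0: (1c XOR a3) XOR 73 = bf XOR 73 = cc
byte 1: (47 XOR d8) XOR 79 = 9f XOR 79 = e6
byte 2: (31 XOR 6f) XOR 73 = 5e XOR 73 = 2d
byte 3: (ba XOR 46) XOR 74 = fc XOR 74 = 88
byte 4: (94 XOR f0) XOR 65 = 64 XOR 65 = 01
byte 5: (03 XOR f9) XOR 6d = fa XOR 6d = 97
byte 6: (7f XOR a0) XOR 20 = df XOR 20 = ff
byte 7: (8c XOR 28) XOR 74 = a4 XOR 74 = d0

cce62d880197ffd0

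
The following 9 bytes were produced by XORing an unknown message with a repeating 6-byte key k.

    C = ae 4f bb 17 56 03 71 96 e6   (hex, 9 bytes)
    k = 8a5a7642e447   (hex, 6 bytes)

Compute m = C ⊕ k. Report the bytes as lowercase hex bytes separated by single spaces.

The 6-byte key repeats, so the effective keystream is 8a 5a 76 42 e4 47 8a 5a 76.
byte 0: 174 ^ 138 =  36
byte 1:  79 ^  90 =  21
byte 2: 187 ^ 118 = 205
byte 3:  23 ^  66 =  85
byte 4:  86 ^ 228 = 178
byte 5:   3 ^  71 =  68
byte 6: 113 ^ 138 = 251
byte 7: 150 ^  90 = 204
byte 8: 230 ^ 118 = 144

24 15 cd 55 b2 44 fb cc 90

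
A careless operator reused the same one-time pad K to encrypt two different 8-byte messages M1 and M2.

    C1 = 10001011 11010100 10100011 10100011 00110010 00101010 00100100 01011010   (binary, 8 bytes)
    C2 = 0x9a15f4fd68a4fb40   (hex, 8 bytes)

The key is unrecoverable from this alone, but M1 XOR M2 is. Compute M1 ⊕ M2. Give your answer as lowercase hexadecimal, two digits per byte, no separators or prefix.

11c1575e5a8edf1a

C1 ⊕ C2 = (M1 ⊕ K) ⊕ (M2 ⊕ K) = M1 ⊕ M2 — the shared key cancels under XOR.
10001011 xor 10011010 = 00010001
11010100 xor 00010101 = 11000001
10100011 xor 11110100 = 01010111
10100011 xor 11111101 = 01011110
00110010 xor 01101000 = 01011010
00101010 xor 10100100 = 10001110
00100100 xor 11111011 = 11011111
01011010 xor 01000000 = 00011010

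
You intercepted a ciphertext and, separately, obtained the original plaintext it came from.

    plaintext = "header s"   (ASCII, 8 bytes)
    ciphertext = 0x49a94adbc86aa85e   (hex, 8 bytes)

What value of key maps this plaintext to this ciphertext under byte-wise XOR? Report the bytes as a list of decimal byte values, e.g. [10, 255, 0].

[33, 204, 43, 191, 173, 24, 136, 45]

Since ciphertext = plaintext ⊕ key, XORing both sides with plaintext gives key = plaintext ⊕ ciphertext.
01101000 ⊕ 01001001 = 00100001
01100101 ⊕ 10101001 = 11001100
01100001 ⊕ 01001010 = 00101011
01100100 ⊕ 11011011 = 10111111
01100101 ⊕ 11001000 = 10101101
01110010 ⊕ 01101010 = 00011000
00100000 ⊕ 10101000 = 10001000
01110011 ⊕ 01011110 = 00101101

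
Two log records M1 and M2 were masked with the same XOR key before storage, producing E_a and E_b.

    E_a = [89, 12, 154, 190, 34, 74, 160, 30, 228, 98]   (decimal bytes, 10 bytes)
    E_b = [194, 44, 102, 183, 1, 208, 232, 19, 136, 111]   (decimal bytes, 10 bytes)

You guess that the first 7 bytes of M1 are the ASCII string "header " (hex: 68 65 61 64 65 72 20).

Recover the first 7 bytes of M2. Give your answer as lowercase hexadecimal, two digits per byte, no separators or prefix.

First, E_a ⊕ E_b = (M1 ⊕ K) ⊕ (M2 ⊕ K) = M1 ⊕ M2, so the key drops out. Then M2 = (M1 ⊕ M2) ⊕ M1 over the first 7 bytes.
byte 0: (59 ⊕ c2) ⊕ 68 = 9b ⊕ 68 = f3
byte 1: (0c ⊕ 2c) ⊕ 65 = 20 ⊕ 65 = 45
byte 2: (9a ⊕ 66) ⊕ 61 = fc ⊕ 61 = 9d
byte 3: (be ⊕ b7) ⊕ 64 = 09 ⊕ 64 = 6d
byte 4: (22 ⊕ 01) ⊕ 65 = 23 ⊕ 65 = 46
byte 5: (4a ⊕ d0) ⊕ 72 = 9a ⊕ 72 = e8
byte 6: (a0 ⊕ e8) ⊕ 20 = 48 ⊕ 20 = 68

f3459d6d46e868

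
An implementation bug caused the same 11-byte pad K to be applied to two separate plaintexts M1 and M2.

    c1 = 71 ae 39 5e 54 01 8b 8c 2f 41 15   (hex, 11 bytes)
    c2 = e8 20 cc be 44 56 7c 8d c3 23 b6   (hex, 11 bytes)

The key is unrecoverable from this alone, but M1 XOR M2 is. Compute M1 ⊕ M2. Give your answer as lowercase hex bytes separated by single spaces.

c1 ⊕ c2 = (M1 ⊕ K) ⊕ (M2 ⊕ K) = M1 ⊕ M2 — the shared key cancels under XOR.
01110001 ⊕ 11101000 = 10011001
10101110 ⊕ 00100000 = 10001110
00111001 ⊕ 11001100 = 11110101
01011110 ⊕ 10111110 = 11100000
01010100 ⊕ 01000100 = 00010000
00000001 ⊕ 01010110 = 01010111
10001011 ⊕ 01111100 = 11110111
10001100 ⊕ 10001101 = 00000001
00101111 ⊕ 11000011 = 11101100
01000001 ⊕ 00100011 = 01100010
00010101 ⊕ 10110110 = 10100011

99 8e f5 e0 10 57 f7 01 ec 62 a3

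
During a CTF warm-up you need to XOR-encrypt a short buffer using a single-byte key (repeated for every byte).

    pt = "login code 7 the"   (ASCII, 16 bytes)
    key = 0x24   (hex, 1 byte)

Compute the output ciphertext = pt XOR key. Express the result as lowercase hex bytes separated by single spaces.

The 1-byte key repeats, so the effective keystream is 24 24 24 24 24 24 24 24 24 24 24 24 24 24 24 24.
byte 0: 01101100 xor 00100100 = 01001000
byte 1: 01101111 xor 00100100 = 01001011
byte 2: 01100111 xor 00100100 = 01000011
byte 3: 01101001 xor 00100100 = 01001101
byte 4: 01101110 xor 00100100 = 01001010
byte 5: 00100000 xor 00100100 = 00000100
byte 6: 01100011 xor 00100100 = 01000111
byte 7: 01101111 xor 00100100 = 01001011
byte 8: 01100100 xor 00100100 = 01000000
byte 9: 01100101 xor 00100100 = 01000001
byte 10: 00100000 xor 00100100 = 00000100
byte 11: 00110111 xor 00100100 = 00010011
byte 12: 00100000 xor 00100100 = 00000100
byte 13: 01110100 xor 00100100 = 01010000
byte 14: 01101000 xor 00100100 = 01001100
byte 15: 01100101 xor 00100100 = 01000001

48 4b 43 4d 4a 04 47 4b 40 41 04 13 04 50 4c 41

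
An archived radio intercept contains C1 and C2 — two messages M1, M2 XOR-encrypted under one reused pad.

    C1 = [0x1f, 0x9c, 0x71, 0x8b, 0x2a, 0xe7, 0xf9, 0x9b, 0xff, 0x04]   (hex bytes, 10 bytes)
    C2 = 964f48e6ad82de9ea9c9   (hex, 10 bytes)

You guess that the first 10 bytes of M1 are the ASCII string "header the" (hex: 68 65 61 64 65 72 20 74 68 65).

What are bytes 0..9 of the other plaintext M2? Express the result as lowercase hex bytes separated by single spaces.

e1 b6 58 09 e2 17 07 71 3e a8

First, C1 ⊕ C2 = (M1 ⊕ K) ⊕ (M2 ⊕ K) = M1 ⊕ M2, so the key drops out. Then M2 = (M1 ⊕ M2) ⊕ M1 over the first 10 bytes.
byte 0: (1f xor 96) xor 68 = 89 xor 68 = e1
byte 1: (9c xor 4f) xor 65 = d3 xor 65 = b6
byte 2: (71 xor 48) xor 61 = 39 xor 61 = 58
byte 3: (8b xor e6) xor 64 = 6d xor 64 = 09
byte 4: (2a xor ad) xor 65 = 87 xor 65 = e2
byte 5: (e7 xor 82) xor 72 = 65 xor 72 = 17
byte 6: (f9 xor de) xor 20 = 27 xor 20 = 07
byte 7: (9b xor 9e) xor 74 = 05 xor 74 = 71
byte 8: (ff xor a9) xor 68 = 56 xor 68 = 3e
byte 9: (04 xor c9) xor 65 = cd xor 65 = a8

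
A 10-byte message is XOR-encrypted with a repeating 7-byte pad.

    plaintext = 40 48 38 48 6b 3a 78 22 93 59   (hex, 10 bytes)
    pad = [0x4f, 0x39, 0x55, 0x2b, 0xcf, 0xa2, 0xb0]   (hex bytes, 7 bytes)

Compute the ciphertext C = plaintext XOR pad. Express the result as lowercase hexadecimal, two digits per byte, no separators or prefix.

The 7-byte key repeats, so the effective keystream is 4f 39 55 2b cf a2 b0 4f 39 55.
byte 0:  64 ⊕  79 =  15
byte 1:  72 ⊕  57 = 113
byte 2:  56 ⊕  85 = 109
byte 3:  72 ⊕  43 =  99
byte 4: 107 ⊕ 207 = 164
byte 5:  58 ⊕ 162 = 152
byte 6: 120 ⊕ 176 = 200
byte 7:  34 ⊕  79 = 109
byte 8: 147 ⊕  57 = 170
byte 9:  89 ⊕  85 =  12

0f716d63a498c86daa0c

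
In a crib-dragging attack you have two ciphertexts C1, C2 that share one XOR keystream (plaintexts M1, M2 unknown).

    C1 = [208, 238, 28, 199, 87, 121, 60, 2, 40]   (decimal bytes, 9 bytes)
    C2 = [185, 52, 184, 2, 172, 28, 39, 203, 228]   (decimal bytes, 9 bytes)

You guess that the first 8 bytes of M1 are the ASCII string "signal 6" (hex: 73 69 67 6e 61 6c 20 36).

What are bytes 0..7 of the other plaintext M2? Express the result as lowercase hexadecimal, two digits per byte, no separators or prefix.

1ab3c3ab9a093bff

First, C1 ⊕ C2 = (M1 ⊕ K) ⊕ (M2 ⊕ K) = M1 ⊕ M2, so the key drops out. Then M2 = (M1 ⊕ M2) ⊕ M1 over the first 8 bytes.
byte 0: (d0 ^ b9) ^ 73 = 69 ^ 73 = 1a
byte 1: (ee ^ 34) ^ 69 = da ^ 69 = b3
byte 2: (1c ^ b8) ^ 67 = a4 ^ 67 = c3
byte 3: (c7 ^ 02) ^ 6e = c5 ^ 6e = ab
byte 4: (57 ^ ac) ^ 61 = fb ^ 61 = 9a
byte 5: (79 ^ 1c) ^ 6c = 65 ^ 6c = 09
byte 6: (3c ^ 27) ^ 20 = 1b ^ 20 = 3b
byte 7: (02 ^ cb) ^ 36 = c9 ^ 36 = ff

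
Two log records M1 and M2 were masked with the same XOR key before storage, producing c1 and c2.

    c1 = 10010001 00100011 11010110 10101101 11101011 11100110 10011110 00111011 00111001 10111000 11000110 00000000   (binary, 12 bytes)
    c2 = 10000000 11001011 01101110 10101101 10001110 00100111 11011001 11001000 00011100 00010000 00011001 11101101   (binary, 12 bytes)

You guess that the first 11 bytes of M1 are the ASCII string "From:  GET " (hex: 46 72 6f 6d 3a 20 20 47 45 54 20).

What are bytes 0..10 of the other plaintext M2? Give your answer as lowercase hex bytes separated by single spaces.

First, c1 ⊕ c2 = (M1 ⊕ K) ⊕ (M2 ⊕ K) = M1 ⊕ M2, so the key drops out. Then M2 = (M1 ⊕ M2) ⊕ M1 over the first 11 bytes.
byte 0: (91 ⊕ 80) ⊕ 46 = 11 ⊕ 46 = 57
byte 1: (23 ⊕ cb) ⊕ 72 = e8 ⊕ 72 = 9a
byte 2: (d6 ⊕ 6e) ⊕ 6f = b8 ⊕ 6f = d7
byte 3: (ad ⊕ ad) ⊕ 6d = 00 ⊕ 6d = 6d
byte 4: (eb ⊕ 8e) ⊕ 3a = 65 ⊕ 3a = 5f
byte 5: (e6 ⊕ 27) ⊕ 20 = c1 ⊕ 20 = e1
byte 6: (9e ⊕ d9) ⊕ 20 = 47 ⊕ 20 = 67
byte 7: (3b ⊕ c8) ⊕ 47 = f3 ⊕ 47 = b4
byte 8: (39 ⊕ 1c) ⊕ 45 = 25 ⊕ 45 = 60
byte 9: (b8 ⊕ 10) ⊕ 54 = a8 ⊕ 54 = fc
byte 10: (c6 ⊕ 19) ⊕ 20 = df ⊕ 20 = ff

57 9a d7 6d 5f e1 67 b4 60 fc ff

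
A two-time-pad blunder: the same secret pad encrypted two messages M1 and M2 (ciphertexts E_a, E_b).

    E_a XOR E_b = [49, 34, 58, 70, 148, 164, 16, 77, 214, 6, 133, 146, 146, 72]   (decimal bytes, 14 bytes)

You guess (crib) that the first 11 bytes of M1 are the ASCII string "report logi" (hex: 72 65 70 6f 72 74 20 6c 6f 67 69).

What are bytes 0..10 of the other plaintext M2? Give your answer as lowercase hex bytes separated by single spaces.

43 47 4a 29 e6 d0 30 21 b9 61 ec

Since E_a ⊕ E_b = M1 ⊕ M2, XORing with the guessed M1 bytes yields the corresponding M2 bytes: M2 = (E_a ⊕ E_b) ⊕ M1.
byte 0: 00110001 ⊕ 01110010 = 01000011
byte 1: 00100010 ⊕ 01100101 = 01000111
byte 2: 00111010 ⊕ 01110000 = 01001010
byte 3: 01000110 ⊕ 01101111 = 00101001
byte 4: 10010100 ⊕ 01110010 = 11100110
byte 5: 10100100 ⊕ 01110100 = 11010000
byte 6: 00010000 ⊕ 00100000 = 00110000
byte 7: 01001101 ⊕ 01101100 = 00100001
byte 8: 11010110 ⊕ 01101111 = 10111001
byte 9: 00000110 ⊕ 01100111 = 01100001
byte 10: 10000101 ⊕ 01101001 = 11101100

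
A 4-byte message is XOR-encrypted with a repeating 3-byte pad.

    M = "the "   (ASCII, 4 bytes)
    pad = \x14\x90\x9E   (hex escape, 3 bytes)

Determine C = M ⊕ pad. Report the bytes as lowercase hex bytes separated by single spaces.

The 3-byte key repeats, so the effective keystream is 14 90 9e 14.
byte 0: 74 xor 14 = 60
byte 1: 68 xor 90 = f8
byte 2: 65 xor 9e = fb
byte 3: 20 xor 14 = 34

60 f8 fb 34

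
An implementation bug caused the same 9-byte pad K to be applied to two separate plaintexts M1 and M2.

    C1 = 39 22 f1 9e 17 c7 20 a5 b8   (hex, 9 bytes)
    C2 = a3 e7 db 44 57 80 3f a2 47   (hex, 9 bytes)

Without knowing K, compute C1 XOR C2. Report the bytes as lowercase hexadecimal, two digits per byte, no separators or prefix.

9ac52ada40471f07ff

C1 ⊕ C2 = (M1 ⊕ K) ⊕ (M2 ⊕ K) = M1 ⊕ M2 — the shared key cancels under XOR.
byte 0: 39 xor a3 = 9a
byte 1: 22 xor e7 = c5
byte 2: f1 xor db = 2a
byte 3: 9e xor 44 = da
byte 4: 17 xor 57 = 40
byte 5: c7 xor 80 = 47
byte 6: 20 xor 3f = 1f
byte 7: a5 xor a2 = 07
byte 8: b8 xor 47 = ff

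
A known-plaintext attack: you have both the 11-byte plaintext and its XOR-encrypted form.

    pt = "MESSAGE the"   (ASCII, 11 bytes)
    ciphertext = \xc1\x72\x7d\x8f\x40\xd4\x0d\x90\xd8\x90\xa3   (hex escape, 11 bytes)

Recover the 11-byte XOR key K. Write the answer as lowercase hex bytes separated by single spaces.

Since ciphertext = pt ⊕ K, XORing both sides with pt gives K = pt ⊕ ciphertext.
byte 0: 4d xor c1 = 8c
byte 1: 45 xor 72 = 37
byte 2: 53 xor 7d = 2e
byte 3: 53 xor 8f = dc
byte 4: 41 xor 40 = 01
byte 5: 47 xor d4 = 93
byte 6: 45 xor 0d = 48
byte 7: 20 xor 90 = b0
byte 8: 74 xor d8 = ac
byte 9: 68 xor 90 = f8
byte 10: 65 xor a3 = c6

8c 37 2e dc 01 93 48 b0 ac f8 c6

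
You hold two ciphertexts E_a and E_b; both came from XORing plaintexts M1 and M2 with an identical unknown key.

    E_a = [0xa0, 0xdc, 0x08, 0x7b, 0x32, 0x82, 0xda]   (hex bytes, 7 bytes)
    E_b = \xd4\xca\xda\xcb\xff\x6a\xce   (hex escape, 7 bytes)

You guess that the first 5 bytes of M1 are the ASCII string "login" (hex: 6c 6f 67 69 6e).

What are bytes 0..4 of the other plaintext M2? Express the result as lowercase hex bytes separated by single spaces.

18 79 b5 d9 a3

First, E_a ⊕ E_b = (M1 ⊕ K) ⊕ (M2 ⊕ K) = M1 ⊕ M2, so the key drops out. Then M2 = (M1 ⊕ M2) ⊕ M1 over the first 5 bytes.
byte 0: (a0 ^ d4) ^ 6c = 74 ^ 6c = 18
byte 1: (dc ^ ca) ^ 6f = 16 ^ 6f = 79
byte 2: (08 ^ da) ^ 67 = d2 ^ 67 = b5
byte 3: (7b ^ cb) ^ 69 = b0 ^ 69 = d9
byte 4: (32 ^ ff) ^ 6e = cd ^ 6e = a3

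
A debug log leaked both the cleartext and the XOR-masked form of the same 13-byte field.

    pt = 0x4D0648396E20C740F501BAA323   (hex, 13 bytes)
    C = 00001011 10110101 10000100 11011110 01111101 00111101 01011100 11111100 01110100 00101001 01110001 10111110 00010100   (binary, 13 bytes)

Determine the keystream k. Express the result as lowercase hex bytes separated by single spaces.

46 b3 cc e7 13 1d 9b bc 81 28 cb 1d 37

Since C = pt ⊕ k, XORing both sides with pt gives k = pt ⊕ C.
4d XOR 0b = 46
06 XOR b5 = b3
48 XOR 84 = cc
39 XOR de = e7
6e XOR 7d = 13
20 XOR 3d = 1d
c7 XOR 5c = 9b
40 XOR fc = bc
f5 XOR 74 = 81
01 XOR 29 = 28
ba XOR 71 = cb
a3 XOR be = 1d
23 XOR 14 = 37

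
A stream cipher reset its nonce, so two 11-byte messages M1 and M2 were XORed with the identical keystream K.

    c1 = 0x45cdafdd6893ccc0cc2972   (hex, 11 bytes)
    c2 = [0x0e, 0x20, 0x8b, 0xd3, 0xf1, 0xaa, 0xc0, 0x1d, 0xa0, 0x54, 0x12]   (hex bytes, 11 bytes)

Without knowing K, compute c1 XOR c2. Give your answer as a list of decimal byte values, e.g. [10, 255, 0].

[75, 237, 36, 14, 153, 57, 12, 221, 108, 125, 96]

c1 ⊕ c2 = (M1 ⊕ K) ⊕ (M2 ⊕ K) = M1 ⊕ M2 — the shared key cancels under XOR.
45 xor 0e = 4b
cd xor 20 = ed
af xor 8b = 24
dd xor d3 = 0e
68 xor f1 = 99
93 xor aa = 39
cc xor c0 = 0c
c0 xor 1d = dd
cc xor a0 = 6c
29 xor 54 = 7d
72 xor 12 = 60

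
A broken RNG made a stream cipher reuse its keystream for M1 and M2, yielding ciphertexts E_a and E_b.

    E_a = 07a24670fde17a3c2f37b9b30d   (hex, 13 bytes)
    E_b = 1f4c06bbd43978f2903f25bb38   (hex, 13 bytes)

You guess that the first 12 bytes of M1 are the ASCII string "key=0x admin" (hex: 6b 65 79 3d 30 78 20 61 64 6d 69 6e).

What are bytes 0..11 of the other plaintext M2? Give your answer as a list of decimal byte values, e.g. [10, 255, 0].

[115, 139, 57, 246, 25, 160, 34, 175, 219, 101, 245, 102]

First, E_a ⊕ E_b = (M1 ⊕ K) ⊕ (M2 ⊕ K) = M1 ⊕ M2, so the key drops out. Then M2 = (M1 ⊕ M2) ⊕ M1 over the first 12 bytes.
byte 0: (07 ^ 1f) ^ 6b = 18 ^ 6b = 73
byte 1: (a2 ^ 4c) ^ 65 = ee ^ 65 = 8b
byte 2: (46 ^ 06) ^ 79 = 40 ^ 79 = 39
byte 3: (70 ^ bb) ^ 3d = cb ^ 3d = f6
byte 4: (fd ^ d4) ^ 30 = 29 ^ 30 = 19
byte 5: (e1 ^ 39) ^ 78 = d8 ^ 78 = a0
byte 6: (7a ^ 78) ^ 20 = 02 ^ 20 = 22
byte 7: (3c ^ f2) ^ 61 = ce ^ 61 = af
byte 8: (2f ^ 90) ^ 64 = bf ^ 64 = db
byte 9: (37 ^ 3f) ^ 6d = 08 ^ 6d = 65
byte 10: (b9 ^ 25) ^ 69 = 9c ^ 69 = f5
byte 11: (b3 ^ bb) ^ 6e = 08 ^ 6e = 66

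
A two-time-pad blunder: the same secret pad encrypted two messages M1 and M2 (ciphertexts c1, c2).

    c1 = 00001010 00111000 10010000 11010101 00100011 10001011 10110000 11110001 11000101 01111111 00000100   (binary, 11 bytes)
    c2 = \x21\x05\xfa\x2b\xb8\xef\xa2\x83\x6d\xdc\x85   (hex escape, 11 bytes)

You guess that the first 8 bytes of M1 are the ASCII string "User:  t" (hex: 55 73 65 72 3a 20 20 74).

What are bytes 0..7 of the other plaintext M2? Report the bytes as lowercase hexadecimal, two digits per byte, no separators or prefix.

7e4e0f8ca1443206

First, c1 ⊕ c2 = (M1 ⊕ K) ⊕ (M2 ⊕ K) = M1 ⊕ M2, so the key drops out. Then M2 = (M1 ⊕ M2) ⊕ M1 over the first 8 bytes.
byte 0: (0a XOR 21) XOR 55 = 2b XOR 55 = 7e
byte 1: (38 XOR 05) XOR 73 = 3d XOR 73 = 4e
byte 2: (90 XOR fa) XOR 65 = 6a XOR 65 = 0f
byte 3: (d5 XOR 2b) XOR 72 = fe XOR 72 = 8c
byte 4: (23 XOR b8) XOR 3a = 9b XOR 3a = a1
byte 5: (8b XOR ef) XOR 20 = 64 XOR 20 = 44
byte 6: (b0 XOR a2) XOR 20 = 12 XOR 20 = 32
byte 7: (f1 XOR 83) XOR 74 = 72 XOR 74 = 06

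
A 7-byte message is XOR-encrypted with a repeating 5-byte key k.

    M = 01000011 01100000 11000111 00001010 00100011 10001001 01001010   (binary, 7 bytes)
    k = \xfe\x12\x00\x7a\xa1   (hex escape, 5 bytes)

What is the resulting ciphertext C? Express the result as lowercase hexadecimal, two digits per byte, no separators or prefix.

The 5-byte key repeats, so the effective keystream is fe 12 00 7a a1 fe 12.
byte 0: 01000011 ⊕ 11111110 = 10111101
byte 1: 01100000 ⊕ 00010010 = 01110010
byte 2: 11000111 ⊕ 00000000 = 11000111
byte 3: 00001010 ⊕ 01111010 = 01110000
byte 4: 00100011 ⊕ 10100001 = 10000010
byte 5: 10001001 ⊕ 11111110 = 01110111
byte 6: 01001010 ⊕ 00010010 = 01011000

bd72c770827758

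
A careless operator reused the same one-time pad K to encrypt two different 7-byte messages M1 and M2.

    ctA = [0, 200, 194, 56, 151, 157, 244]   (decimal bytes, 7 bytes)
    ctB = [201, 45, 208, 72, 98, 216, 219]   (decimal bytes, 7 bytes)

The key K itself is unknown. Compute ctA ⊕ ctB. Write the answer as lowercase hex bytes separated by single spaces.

c9 e5 12 70 f5 45 2f

ctA ⊕ ctB = (M1 ⊕ K) ⊕ (M2 ⊕ K) = M1 ⊕ M2 — the shared key cancels under XOR.
00 ⊕ c9 = c9
c8 ⊕ 2d = e5
c2 ⊕ d0 = 12
38 ⊕ 48 = 70
97 ⊕ 62 = f5
9d ⊕ d8 = 45
f4 ⊕ db = 2f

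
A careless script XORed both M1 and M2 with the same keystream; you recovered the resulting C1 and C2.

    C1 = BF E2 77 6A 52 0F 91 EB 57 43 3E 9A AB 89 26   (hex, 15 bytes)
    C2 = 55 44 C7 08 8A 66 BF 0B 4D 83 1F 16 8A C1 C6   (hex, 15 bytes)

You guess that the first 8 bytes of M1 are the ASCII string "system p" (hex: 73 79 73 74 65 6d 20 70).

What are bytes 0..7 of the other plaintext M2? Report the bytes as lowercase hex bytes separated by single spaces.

99 df c3 16 bd 04 0e 90

First, C1 ⊕ C2 = (M1 ⊕ K) ⊕ (M2 ⊕ K) = M1 ⊕ M2, so the key drops out. Then M2 = (M1 ⊕ M2) ⊕ M1 over the first 8 bytes.
byte 0: (bf XOR 55) XOR 73 = ea XOR 73 = 99
byte 1: (e2 XOR 44) XOR 79 = a6 XOR 79 = df
byte 2: (77 XOR c7) XOR 73 = b0 XOR 73 = c3
byte 3: (6a XOR 08) XOR 74 = 62 XOR 74 = 16
byte 4: (52 XOR 8a) XOR 65 = d8 XOR 65 = bd
byte 5: (0f XOR 66) XOR 6d = 69 XOR 6d = 04
byte 6: (91 XOR bf) XOR 20 = 2e XOR 20 = 0e
byte 7: (eb XOR 0b) XOR 70 = e0 XOR 70 = 90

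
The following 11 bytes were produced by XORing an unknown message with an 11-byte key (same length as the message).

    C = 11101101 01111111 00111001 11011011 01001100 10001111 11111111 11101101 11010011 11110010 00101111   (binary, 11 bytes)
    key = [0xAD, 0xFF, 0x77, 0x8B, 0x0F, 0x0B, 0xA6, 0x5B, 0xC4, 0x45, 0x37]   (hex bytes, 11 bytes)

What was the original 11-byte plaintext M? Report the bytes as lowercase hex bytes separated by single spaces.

XOR is its own inverse, so applying the key byte-wise gives the result directly.
ed XOR ad = 40
7f XOR ff = 80
39 XOR 77 = 4e
db XOR 8b = 50
4c XOR 0f = 43
8f XOR 0b = 84
ff XOR a6 = 59
ed XOR 5b = b6
d3 XOR c4 = 17
f2 XOR 45 = b7
2f XOR 37 = 18

40 80 4e 50 43 84 59 b6 17 b7 18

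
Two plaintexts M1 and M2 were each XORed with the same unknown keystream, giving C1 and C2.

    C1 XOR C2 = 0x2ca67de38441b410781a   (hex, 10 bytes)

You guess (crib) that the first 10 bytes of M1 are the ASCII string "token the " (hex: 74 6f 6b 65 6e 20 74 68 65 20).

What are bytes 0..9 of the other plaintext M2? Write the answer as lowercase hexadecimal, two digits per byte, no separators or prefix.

58c91686ea61c0781d3a

Since C1 ⊕ C2 = M1 ⊕ M2, XORing with the guessed M1 bytes yields the corresponding M2 bytes: M2 = (C1 ⊕ C2) ⊕ M1.
byte 0: 2c ⊕ 74 = 58
byte 1: a6 ⊕ 6f = c9
byte 2: 7d ⊕ 6b = 16
byte 3: e3 ⊕ 65 = 86
byte 4: 84 ⊕ 6e = ea
byte 5: 41 ⊕ 20 = 61
byte 6: b4 ⊕ 74 = c0
byte 7: 10 ⊕ 68 = 78
byte 8: 78 ⊕ 65 = 1d
byte 9: 1a ⊕ 20 = 3a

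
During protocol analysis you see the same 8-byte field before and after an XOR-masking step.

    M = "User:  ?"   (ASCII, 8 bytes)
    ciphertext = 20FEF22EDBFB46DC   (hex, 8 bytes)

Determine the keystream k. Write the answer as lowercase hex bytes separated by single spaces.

75 8d 97 5c e1 db 66 e3

Since ciphertext = M ⊕ k, XORing both sides with M gives k = M ⊕ ciphertext.
byte 0: 55 XOR 20 = 75
byte 1: 73 XOR fe = 8d
byte 2: 65 XOR f2 = 97
byte 3: 72 XOR 2e = 5c
byte 4: 3a XOR db = e1
byte 5: 20 XOR fb = db
byte 6: 20 XOR 46 = 66
byte 7: 3f XOR dc = e3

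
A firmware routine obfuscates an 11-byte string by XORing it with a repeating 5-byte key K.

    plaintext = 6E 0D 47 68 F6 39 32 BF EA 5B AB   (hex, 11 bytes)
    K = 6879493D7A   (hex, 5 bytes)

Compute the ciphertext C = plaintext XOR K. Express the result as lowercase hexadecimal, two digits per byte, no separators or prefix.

The 5-byte key repeats, so the effective keystream is 68 79 49 3d 7a 68 79 49 3d 7a 68.
byte 0: 6e ⊕ 68 = 06
byte 1: 0d ⊕ 79 = 74
byte 2: 47 ⊕ 49 = 0e
byte 3: 68 ⊕ 3d = 55
byte 4: f6 ⊕ 7a = 8c
byte 5: 39 ⊕ 68 = 51
byte 6: 32 ⊕ 79 = 4b
byte 7: bf ⊕ 49 = f6
byte 8: ea ⊕ 3d = d7
byte 9: 5b ⊕ 7a = 21
byte 10: ab ⊕ 68 = c3

06740e558c514bf6d721c3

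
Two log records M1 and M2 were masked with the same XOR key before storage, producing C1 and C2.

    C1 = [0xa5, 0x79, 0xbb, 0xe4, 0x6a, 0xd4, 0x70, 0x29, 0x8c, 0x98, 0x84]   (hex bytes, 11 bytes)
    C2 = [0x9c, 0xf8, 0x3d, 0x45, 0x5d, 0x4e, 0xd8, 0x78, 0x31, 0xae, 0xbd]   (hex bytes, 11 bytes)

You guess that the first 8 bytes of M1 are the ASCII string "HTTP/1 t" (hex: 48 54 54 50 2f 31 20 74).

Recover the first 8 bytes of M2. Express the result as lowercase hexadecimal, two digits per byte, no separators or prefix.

71d5d2f118ab8825

First, C1 ⊕ C2 = (M1 ⊕ K) ⊕ (M2 ⊕ K) = M1 ⊕ M2, so the key drops out. Then M2 = (M1 ⊕ M2) ⊕ M1 over the first 8 bytes.
byte 0: (a5 ⊕ 9c) ⊕ 48 = 39 ⊕ 48 = 71
byte 1: (79 ⊕ f8) ⊕ 54 = 81 ⊕ 54 = d5
byte 2: (bb ⊕ 3d) ⊕ 54 = 86 ⊕ 54 = d2
byte 3: (e4 ⊕ 45) ⊕ 50 = a1 ⊕ 50 = f1
byte 4: (6a ⊕ 5d) ⊕ 2f = 37 ⊕ 2f = 18
byte 5: (d4 ⊕ 4e) ⊕ 31 = 9a ⊕ 31 = ab
byte 6: (70 ⊕ d8) ⊕ 20 = a8 ⊕ 20 = 88
byte 7: (29 ⊕ 78) ⊕ 74 = 51 ⊕ 74 = 25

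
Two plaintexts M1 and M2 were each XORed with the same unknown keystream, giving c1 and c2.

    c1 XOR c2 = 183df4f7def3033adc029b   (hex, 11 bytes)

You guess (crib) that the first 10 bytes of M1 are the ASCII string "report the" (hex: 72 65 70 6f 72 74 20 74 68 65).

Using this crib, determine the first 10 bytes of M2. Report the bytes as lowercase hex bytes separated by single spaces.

6a 58 84 98 ac 87 23 4e b4 67

Since c1 ⊕ c2 = M1 ⊕ M2, XORing with the guessed M1 bytes yields the corresponding M2 bytes: M2 = (c1 ⊕ c2) ⊕ M1.
18 ^ 72 = 6a
3d ^ 65 = 58
f4 ^ 70 = 84
f7 ^ 6f = 98
de ^ 72 = ac
f3 ^ 74 = 87
03 ^ 20 = 23
3a ^ 74 = 4e
dc ^ 68 = b4
02 ^ 65 = 67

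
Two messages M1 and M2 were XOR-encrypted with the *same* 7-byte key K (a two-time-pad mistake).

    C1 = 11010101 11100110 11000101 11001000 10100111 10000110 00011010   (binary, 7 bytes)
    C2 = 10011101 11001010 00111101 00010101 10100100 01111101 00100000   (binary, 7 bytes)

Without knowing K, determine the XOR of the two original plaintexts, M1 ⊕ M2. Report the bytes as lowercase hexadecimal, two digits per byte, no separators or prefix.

482cf8dd03fb3a

C1 ⊕ C2 = (M1 ⊕ K) ⊕ (M2 ⊕ K) = M1 ⊕ M2 — the shared key cancels under XOR.
byte 0: d5 ^ 9d = 48
byte 1: e6 ^ ca = 2c
byte 2: c5 ^ 3d = f8
byte 3: c8 ^ 15 = dd
byte 4: a7 ^ a4 = 03
byte 5: 86 ^ 7d = fb
byte 6: 1a ^ 20 = 3a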